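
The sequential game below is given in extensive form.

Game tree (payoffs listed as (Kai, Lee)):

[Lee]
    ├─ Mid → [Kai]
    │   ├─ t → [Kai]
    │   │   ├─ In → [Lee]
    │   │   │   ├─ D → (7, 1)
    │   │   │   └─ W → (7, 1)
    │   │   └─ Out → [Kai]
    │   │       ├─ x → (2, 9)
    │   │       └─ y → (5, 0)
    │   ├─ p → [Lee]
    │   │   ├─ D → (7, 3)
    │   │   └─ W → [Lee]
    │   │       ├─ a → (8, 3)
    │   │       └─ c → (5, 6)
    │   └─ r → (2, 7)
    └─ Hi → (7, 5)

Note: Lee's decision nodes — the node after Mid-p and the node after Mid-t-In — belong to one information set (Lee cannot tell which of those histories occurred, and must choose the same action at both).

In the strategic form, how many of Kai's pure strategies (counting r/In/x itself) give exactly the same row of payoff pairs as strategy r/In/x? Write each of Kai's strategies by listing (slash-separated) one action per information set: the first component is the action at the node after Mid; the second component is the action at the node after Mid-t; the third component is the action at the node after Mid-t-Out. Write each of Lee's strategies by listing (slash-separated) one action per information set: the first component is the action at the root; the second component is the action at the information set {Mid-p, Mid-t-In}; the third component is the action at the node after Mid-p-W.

4

Row for r/In/x (columns Mid/D/a, Mid/D/c, Mid/W/a, Mid/W/c, Hi/D/a, Hi/D/c, Hi/W/a, Hi/W/c): (2,7) (2,7) (2,7) (2,7) (7,5) (7,5) (7,5) (7,5).
Under r/In/x, Kai's choice at the node after Mid-t and at the node after Mid-t-Out can never be reached regardless of what Lee does, so varying those choices leaves every outcome unchanged.
Holding the reachable choices fixed and varying the unreachable ones freely already gives 2 × 2 = 4 equivalent strategies.
No other strategy reproduces this row, so those 4 are the full class: r/In/x, r/In/y, r/Out/x, r/Out/y.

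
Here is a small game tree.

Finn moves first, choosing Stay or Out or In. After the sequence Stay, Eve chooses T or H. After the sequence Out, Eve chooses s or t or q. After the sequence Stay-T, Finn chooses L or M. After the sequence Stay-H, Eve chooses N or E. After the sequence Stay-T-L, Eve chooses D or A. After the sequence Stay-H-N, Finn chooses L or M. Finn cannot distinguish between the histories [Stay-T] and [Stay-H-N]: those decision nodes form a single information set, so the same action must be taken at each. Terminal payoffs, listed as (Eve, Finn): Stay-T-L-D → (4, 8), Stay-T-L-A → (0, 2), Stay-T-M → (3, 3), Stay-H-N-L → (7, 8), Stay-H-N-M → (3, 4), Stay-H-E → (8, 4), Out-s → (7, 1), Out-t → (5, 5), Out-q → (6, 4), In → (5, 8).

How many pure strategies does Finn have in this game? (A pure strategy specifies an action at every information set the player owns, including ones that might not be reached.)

Finn owns the root with actions {Stay, Out, In} — three choices.
Finn owns the information set {Stay-T, Stay-H-N} with actions {L, M} — two choices.
A pure strategy fixes one action at each information set independently, so the count is the product 3 × 2 = 6.
(For reference, Eve has 24 pure strategies, giving a 6×24 normal-form matrix.)

6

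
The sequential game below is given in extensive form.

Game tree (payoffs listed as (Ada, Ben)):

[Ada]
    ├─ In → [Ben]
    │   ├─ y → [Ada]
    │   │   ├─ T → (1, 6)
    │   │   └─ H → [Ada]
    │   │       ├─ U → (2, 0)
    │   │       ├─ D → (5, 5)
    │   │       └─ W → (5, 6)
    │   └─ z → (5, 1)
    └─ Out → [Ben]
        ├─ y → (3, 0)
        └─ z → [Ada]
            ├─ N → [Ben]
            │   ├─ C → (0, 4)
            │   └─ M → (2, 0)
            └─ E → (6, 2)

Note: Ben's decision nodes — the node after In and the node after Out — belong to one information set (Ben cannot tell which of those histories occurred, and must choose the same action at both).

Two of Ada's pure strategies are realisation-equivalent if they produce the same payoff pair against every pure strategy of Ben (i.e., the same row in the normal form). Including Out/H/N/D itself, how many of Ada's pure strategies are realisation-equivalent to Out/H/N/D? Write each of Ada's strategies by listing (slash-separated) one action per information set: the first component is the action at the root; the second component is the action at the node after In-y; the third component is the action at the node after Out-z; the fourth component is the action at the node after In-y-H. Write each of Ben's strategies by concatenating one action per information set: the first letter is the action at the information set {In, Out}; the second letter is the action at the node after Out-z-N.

Row for Out/H/N/D (columns yC, yM, zC, zM): (3,0) (3,0) (0,4) (2,0).
Under Out/H/N/D, Ada's choice at the node after In-y and at the node after In-y-H can never be reached regardless of what Ben does, so varying those choices leaves every outcome unchanged.
Holding the reachable choices fixed and varying the unreachable ones freely already gives 2 × 3 = 6 equivalent strategies.
No other strategy reproduces this row, so those 6 are the full class: Out/T/N/U, Out/T/N/D, Out/T/N/W, Out/H/N/U, Out/H/N/D, Out/H/N/W.

6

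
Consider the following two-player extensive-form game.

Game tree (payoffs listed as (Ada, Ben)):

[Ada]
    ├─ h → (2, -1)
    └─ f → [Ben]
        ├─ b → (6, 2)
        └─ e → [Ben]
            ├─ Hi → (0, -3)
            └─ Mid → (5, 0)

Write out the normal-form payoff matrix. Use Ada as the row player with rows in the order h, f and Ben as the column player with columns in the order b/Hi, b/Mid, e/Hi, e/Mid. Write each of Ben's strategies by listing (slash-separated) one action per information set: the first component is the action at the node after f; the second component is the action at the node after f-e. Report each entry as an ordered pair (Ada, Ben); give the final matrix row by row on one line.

h: (2,-1) (2,-1) (2,-1) (2,-1) | f: (6,2) (6,2) (0,-3) (5,0)

         b/Hi    b/Mid     e/Hi    e/Mid
   h   (2,-1)   (2,-1)   (2,-1)   (2,-1)
   f    (6,2)    (6,2)   (0,-3)    (5,0)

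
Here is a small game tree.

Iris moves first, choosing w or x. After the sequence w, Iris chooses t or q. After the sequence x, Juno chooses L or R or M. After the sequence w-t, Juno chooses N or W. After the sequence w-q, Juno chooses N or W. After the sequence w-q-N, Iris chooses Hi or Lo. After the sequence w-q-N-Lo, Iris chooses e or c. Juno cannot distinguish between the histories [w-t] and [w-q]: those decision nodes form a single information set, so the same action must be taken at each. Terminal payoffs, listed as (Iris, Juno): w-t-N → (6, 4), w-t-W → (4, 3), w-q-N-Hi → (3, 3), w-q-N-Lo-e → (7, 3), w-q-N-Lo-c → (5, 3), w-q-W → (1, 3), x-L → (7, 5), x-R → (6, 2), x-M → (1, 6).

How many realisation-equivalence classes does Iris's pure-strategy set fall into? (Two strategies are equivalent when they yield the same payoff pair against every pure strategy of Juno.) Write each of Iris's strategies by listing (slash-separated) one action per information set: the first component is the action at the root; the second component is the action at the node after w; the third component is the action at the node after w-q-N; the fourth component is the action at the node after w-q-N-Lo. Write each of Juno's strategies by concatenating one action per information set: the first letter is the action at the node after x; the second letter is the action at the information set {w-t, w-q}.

Iris has 16 pure strategies: w/t/Hi/e, w/t/Hi/c, w/t/Lo/e, w/t/Lo/c, w/q/Hi/e, w/q/Hi/c, w/q/Lo/e, w/q/Lo/c, x/t/Hi/e, x/t/Hi/c, x/t/Lo/e, x/t/Lo/c, x/q/Hi/e, x/q/Hi/c, x/q/Lo/e, x/q/Lo/c. Columns: LN, LW, RN, RW, MN, MW.
{w/t/Hi/e, w/t/Hi/c, w/t/Lo/e, w/t/Lo/c} → row (6,4) (4,3) (6,4) (4,3) (6,4) (4,3)
{w/q/Hi/e, w/q/Hi/c} → row (3,3) (1,3) (3,3) (1,3) (3,3) (1,3)
{w/q/Lo/e} → row (7,3) (1,3) (7,3) (1,3) (7,3) (1,3)
{w/q/Lo/c} → row (5,3) (1,3) (5,3) (1,3) (5,3) (1,3)
{x/t/Hi/e, x/t/Hi/c, x/t/Lo/e, x/t/Lo/c, x/q/Hi/e, x/q/Hi/c, x/q/Lo/e, x/q/Lo/c} → row (7,5) (7,5) (6,2) (6,2) (1,6) (1,6)
That's 5 distinct rows out of 16 strategies.

5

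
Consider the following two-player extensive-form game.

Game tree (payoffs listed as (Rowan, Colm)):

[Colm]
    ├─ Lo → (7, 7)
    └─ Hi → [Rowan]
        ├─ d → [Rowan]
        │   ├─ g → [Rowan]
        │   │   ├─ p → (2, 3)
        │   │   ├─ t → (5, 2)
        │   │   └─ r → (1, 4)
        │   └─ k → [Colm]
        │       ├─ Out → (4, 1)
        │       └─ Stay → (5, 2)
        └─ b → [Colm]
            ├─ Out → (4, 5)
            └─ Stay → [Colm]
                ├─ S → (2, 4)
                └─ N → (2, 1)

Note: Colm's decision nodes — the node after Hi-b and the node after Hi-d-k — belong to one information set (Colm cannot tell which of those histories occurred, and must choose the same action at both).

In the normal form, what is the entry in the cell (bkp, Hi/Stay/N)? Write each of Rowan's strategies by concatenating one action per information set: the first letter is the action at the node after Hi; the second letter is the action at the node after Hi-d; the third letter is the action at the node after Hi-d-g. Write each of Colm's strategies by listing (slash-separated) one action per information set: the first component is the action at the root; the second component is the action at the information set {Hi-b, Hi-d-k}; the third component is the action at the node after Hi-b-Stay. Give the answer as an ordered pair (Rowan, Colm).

(2, 1)

Trace the play path from the root:
  Colm plays Hi
  Rowan plays b at [Hi]
  Colm plays Stay at [Hi-b]
  Colm plays N at [Hi-b-Stay]
→ terminal payoff (2, 1).
(Rowan's choice at the node after Hi-d is never reached on this path, so it doesn't affect the outcome.)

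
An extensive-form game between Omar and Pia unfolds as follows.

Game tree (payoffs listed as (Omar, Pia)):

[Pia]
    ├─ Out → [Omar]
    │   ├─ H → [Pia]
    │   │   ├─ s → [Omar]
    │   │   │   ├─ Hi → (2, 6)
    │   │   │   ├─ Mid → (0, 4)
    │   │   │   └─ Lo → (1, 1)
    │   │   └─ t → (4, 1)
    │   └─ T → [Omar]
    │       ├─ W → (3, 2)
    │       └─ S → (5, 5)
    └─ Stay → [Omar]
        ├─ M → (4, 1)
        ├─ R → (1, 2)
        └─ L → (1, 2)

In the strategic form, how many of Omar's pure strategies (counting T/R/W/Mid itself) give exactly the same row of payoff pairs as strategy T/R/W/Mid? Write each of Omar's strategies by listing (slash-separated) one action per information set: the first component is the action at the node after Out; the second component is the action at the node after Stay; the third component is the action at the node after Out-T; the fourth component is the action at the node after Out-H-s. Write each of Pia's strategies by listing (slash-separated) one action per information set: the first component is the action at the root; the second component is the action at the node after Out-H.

Row for T/R/W/Mid (columns Out/s, Out/t, Stay/s, Stay/t): (3,2) (3,2) (1,2) (1,2).
Under T/R/W/Mid, Omar's choice at the node after Out-H-s can never be reached regardless of what Pia does, so varying those choices leaves every outcome unchanged.
Holding the reachable choices fixed and varying the unreachable one freely already gives 3 equivalent strategies.
Checking the remaining rows, T/L/W/Hi, T/L/W/Mid, T/L/W/Lo also happen to give the same payoffs in every column, bringing the total to 6: T/R/W/Hi, T/R/W/Mid, T/R/W/Lo, T/L/W/Hi, T/L/W/Mid, T/L/W/Lo.

6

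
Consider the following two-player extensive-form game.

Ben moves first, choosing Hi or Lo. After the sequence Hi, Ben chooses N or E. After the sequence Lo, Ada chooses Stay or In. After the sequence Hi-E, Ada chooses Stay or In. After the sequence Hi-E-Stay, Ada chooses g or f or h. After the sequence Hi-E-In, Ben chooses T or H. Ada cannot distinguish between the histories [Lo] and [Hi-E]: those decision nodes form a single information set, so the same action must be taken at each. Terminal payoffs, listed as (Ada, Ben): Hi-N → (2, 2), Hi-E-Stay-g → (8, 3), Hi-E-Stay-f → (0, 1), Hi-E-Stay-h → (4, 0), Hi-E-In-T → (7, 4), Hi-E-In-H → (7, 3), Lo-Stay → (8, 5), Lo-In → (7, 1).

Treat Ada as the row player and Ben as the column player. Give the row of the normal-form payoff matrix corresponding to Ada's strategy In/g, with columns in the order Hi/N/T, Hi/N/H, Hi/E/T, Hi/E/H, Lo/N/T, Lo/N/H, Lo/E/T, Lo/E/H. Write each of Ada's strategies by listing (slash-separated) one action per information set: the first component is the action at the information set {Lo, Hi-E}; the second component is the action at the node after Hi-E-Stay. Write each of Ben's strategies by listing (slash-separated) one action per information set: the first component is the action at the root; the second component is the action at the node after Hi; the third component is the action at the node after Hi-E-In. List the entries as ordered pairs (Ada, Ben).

vs Hi/N/T: Ben plays Hi → Ben plays N at [Hi] → (2, 2)
vs Hi/N/H: Ben plays Hi → Ben plays N at [Hi] → (2, 2)
vs Hi/E/T: Ben plays Hi → Ben plays E at [Hi] → Ada plays In at [Hi-E] → Ben plays T at [Hi-E-In] → (7, 4)
vs Hi/E/H: Ben plays Hi → Ben plays E at [Hi] → Ada plays In at [Hi-E] → Ben plays H at [Hi-E-In] → (7, 3)
vs Lo/N/T: Ben plays Lo → Ada plays In at [Lo] → (7, 1)
vs Lo/N/H: Ben plays Lo → Ada plays In at [Lo] → (7, 1)
vs Lo/E/T: Ben plays Lo → Ada plays In at [Lo] → (7, 1)
vs Lo/E/H: Ben plays Lo → Ada plays In at [Lo] → (7, 1)

(2,2) (2,2) (7,4) (7,3) (7,1) (7,1) (7,1) (7,1)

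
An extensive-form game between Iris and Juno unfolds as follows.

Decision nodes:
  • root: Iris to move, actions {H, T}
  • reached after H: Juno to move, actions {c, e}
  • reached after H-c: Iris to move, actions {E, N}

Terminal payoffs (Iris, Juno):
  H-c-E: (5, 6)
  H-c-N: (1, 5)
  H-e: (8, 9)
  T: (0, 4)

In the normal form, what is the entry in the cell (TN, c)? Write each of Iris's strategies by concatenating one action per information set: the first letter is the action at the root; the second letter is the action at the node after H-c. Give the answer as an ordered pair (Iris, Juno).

(0, 4)

Trace the play path from the root:
  Iris plays T
→ terminal payoff (0, 4).
(Iris's choice at the node after H-c is never reached on this path, so it doesn't affect the outcome.)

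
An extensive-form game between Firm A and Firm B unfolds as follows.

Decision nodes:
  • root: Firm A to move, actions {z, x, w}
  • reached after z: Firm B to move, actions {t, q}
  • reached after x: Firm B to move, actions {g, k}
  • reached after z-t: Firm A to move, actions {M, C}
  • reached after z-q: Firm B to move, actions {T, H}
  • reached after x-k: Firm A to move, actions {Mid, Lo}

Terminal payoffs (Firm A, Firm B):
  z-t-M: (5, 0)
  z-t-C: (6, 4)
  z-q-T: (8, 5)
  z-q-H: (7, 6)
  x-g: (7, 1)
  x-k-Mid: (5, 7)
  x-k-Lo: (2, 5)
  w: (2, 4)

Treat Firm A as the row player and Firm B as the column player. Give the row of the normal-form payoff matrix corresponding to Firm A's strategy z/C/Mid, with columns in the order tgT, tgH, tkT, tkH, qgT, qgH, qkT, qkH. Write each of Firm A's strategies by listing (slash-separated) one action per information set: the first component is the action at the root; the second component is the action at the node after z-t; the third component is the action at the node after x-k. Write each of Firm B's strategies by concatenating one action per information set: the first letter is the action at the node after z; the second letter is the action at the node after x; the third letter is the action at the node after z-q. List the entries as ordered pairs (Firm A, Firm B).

vs tgT: Firm A plays z → Firm B plays t at [z] → Firm A plays C at [z-t] → (6, 4)
vs tgH: Firm A plays z → Firm B plays t at [z] → Firm A plays C at [z-t] → (6, 4)
vs tkT: Firm A plays z → Firm B plays t at [z] → Firm A plays C at [z-t] → (6, 4)
vs tkH: Firm A plays z → Firm B plays t at [z] → Firm A plays C at [z-t] → (6, 4)
vs qgT: Firm A plays z → Firm B plays q at [z] → Firm B plays T at [z-q] → (8, 5)
vs qgH: Firm A plays z → Firm B plays q at [z] → Firm B plays H at [z-q] → (7, 6)
vs qkT: Firm A plays z → Firm B plays q at [z] → Firm B plays T at [z-q] → (8, 5)
vs qkH: Firm A plays z → Firm B plays q at [z] → Firm B plays H at [z-q] → (7, 6)

(6,4) (6,4) (6,4) (6,4) (8,5) (7,6) (8,5) (7,6)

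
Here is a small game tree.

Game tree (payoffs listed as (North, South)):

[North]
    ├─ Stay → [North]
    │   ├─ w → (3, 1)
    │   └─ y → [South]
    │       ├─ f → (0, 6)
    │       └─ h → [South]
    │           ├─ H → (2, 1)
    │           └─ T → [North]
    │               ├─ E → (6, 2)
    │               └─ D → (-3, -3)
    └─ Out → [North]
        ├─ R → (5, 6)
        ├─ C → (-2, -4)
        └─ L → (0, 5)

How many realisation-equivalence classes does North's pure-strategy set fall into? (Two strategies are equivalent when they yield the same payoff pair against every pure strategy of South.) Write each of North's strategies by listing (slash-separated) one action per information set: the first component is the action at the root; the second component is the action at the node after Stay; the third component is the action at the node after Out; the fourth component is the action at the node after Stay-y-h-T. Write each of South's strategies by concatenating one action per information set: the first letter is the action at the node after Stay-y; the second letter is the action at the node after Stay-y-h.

North has 24 pure strategies: Stay/w/R/E, Stay/w/R/D, Stay/w/C/E, Stay/w/C/D, Stay/w/L/E, Stay/w/L/D, Stay/y/R/E, Stay/y/R/D, Stay/y/C/E, Stay/y/C/D, Stay/y/L/E, Stay/y/L/D, Out/w/R/E, Out/w/R/D, Out/w/C/E, Out/w/C/D, Out/w/L/E, Out/w/L/D, Out/y/R/E, Out/y/R/D, Out/y/C/E, Out/y/C/D, Out/y/L/E, Out/y/L/D. Columns: fH, fT, hH, hT.
{Stay/w/R/E, Stay/w/R/D, Stay/w/C/E, Stay/w/C/D, Stay/w/L/E, Stay/w/L/D} → row (3,1) (3,1) (3,1) (3,1)
{Stay/y/R/E, Stay/y/C/E, Stay/y/L/E} → row (0,6) (0,6) (2,1) (6,2)
{Stay/y/R/D, Stay/y/C/D, Stay/y/L/D} → row (0,6) (0,6) (2,1) (-3,-3)
{Out/w/R/E, Out/w/R/D, Out/y/R/E, Out/y/R/D} → row (5,6) (5,6) (5,6) (5,6)
{Out/w/C/E, Out/w/C/D, Out/y/C/E, Out/y/C/D} → row (-2,-4) (-2,-4) (-2,-4) (-2,-4)
{Out/w/L/E, Out/w/L/D, Out/y/L/E, Out/y/L/D} → row (0,5) (0,5) (0,5) (0,5)
That's 6 distinct rows out of 24 strategies.

6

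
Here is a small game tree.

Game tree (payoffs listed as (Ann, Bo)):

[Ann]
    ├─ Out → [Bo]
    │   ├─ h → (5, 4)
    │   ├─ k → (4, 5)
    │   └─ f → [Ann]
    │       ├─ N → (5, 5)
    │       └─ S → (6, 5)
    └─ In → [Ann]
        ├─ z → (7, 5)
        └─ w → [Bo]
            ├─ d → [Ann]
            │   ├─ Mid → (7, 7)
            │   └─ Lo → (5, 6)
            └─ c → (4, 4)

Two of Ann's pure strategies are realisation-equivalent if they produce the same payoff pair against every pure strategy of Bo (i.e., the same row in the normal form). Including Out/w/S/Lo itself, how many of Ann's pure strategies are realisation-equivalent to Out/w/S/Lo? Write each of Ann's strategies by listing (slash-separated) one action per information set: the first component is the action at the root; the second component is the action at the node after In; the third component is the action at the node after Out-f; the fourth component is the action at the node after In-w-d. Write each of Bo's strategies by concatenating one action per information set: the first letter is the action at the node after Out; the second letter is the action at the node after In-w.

Row for Out/w/S/Lo (columns hd, hc, kd, kc, fd, fc): (5,4) (5,4) (4,5) (4,5) (6,5) (6,5).
Under Out/w/S/Lo, Ann's choice at the node after In and at the node after In-w-d can never be reached regardless of what Bo does, so varying those choices leaves every outcome unchanged.
Holding the reachable choices fixed and varying the unreachable ones freely already gives 2 × 2 = 4 equivalent strategies.
No other strategy reproduces this row, so those 4 are the full class: Out/z/S/Mid, Out/z/S/Lo, Out/w/S/Mid, Out/w/S/Lo.

4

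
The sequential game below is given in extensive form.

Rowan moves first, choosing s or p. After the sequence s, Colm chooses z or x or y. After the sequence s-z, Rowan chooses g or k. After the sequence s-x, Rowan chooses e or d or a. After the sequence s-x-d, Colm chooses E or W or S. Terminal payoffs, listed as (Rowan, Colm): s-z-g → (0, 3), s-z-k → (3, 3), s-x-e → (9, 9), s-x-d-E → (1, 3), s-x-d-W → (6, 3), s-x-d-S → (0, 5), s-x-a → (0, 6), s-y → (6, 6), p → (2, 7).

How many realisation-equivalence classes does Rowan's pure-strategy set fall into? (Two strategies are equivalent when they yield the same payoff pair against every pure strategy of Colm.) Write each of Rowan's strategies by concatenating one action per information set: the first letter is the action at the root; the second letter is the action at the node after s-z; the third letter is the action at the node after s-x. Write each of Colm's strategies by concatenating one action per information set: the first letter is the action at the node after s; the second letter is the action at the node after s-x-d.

Rowan has 12 pure strategies: sge, sgd, sga, ske, skd, ska, pge, pgd, pga, pke, pkd, pka. Columns: zE, zW, zS, xE, xW, xS, yE, yW, yS.
{sge} → row (0,3) (0,3) (0,3) (9,9) (9,9) (9,9) (6,6) (6,6) (6,6)
{sgd} → row (0,3) (0,3) (0,3) (1,3) (6,3) (0,5) (6,6) (6,6) (6,6)
{sga} → row (0,3) (0,3) (0,3) (0,6) (0,6) (0,6) (6,6) (6,6) (6,6)
{ske} → row (3,3) (3,3) (3,3) (9,9) (9,9) (9,9) (6,6) (6,6) (6,6)
{skd} → row (3,3) (3,3) (3,3) (1,3) (6,3) (0,5) (6,6) (6,6) (6,6)
{ska} → row (3,3) (3,3) (3,3) (0,6) (0,6) (0,6) (6,6) (6,6) (6,6)
{pge, pgd, pga, pke, pkd, pka} → row (2,7) (2,7) (2,7) (2,7) (2,7) (2,7) (2,7) (2,7) (2,7)
That's 7 distinct rows out of 12 strategies.

7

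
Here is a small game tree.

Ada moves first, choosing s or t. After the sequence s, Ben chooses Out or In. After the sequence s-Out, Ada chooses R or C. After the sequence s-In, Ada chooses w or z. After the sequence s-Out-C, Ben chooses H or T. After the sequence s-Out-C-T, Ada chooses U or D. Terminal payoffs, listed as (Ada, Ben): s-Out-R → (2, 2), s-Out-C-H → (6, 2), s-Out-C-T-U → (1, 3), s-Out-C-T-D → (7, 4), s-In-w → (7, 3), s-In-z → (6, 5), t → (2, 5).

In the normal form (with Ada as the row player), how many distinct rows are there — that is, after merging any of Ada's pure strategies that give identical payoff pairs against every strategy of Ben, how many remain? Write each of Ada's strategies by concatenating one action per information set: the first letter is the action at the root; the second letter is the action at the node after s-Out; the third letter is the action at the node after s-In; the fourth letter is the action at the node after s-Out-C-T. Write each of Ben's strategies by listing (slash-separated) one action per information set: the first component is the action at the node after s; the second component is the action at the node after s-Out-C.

7

Ada has 16 pure strategies: sRwU, sRwD, sRzU, sRzD, sCwU, sCwD, sCzU, sCzD, tRwU, tRwD, tRzU, tRzD, tCwU, tCwD, tCzU, tCzD. Columns: Out/H, Out/T, In/H, In/T.
{sRwU, sRwD} → row (2,2) (2,2) (7,3) (7,3)
{sRzU, sRzD} → row (2,2) (2,2) (6,5) (6,5)
{sCwU} → row (6,2) (1,3) (7,3) (7,3)
{sCwD} → row (6,2) (7,4) (7,3) (7,3)
{sCzU} → row (6,2) (1,3) (6,5) (6,5)
{sCzD} → row (6,2) (7,4) (6,5) (6,5)
{tRwU, tRwD, tRzU, tRzD, tCwU, tCwD, tCzU, tCzD} → row (2,5) (2,5) (2,5) (2,5)
That's 7 distinct rows out of 16 strategies.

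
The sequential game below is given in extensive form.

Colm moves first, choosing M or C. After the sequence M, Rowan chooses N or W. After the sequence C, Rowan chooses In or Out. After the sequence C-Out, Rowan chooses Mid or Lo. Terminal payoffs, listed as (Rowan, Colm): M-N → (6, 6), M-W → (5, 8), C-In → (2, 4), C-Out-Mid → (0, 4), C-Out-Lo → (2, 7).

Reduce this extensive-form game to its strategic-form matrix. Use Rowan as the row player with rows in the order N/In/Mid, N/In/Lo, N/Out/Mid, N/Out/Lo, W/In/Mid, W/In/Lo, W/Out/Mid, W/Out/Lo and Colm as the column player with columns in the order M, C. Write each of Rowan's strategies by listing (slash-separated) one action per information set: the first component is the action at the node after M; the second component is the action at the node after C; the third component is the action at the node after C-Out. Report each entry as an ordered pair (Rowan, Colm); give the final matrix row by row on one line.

N/In/Mid: (6,6) (2,4) | N/In/Lo: (6,6) (2,4) | N/Out/Mid: (6,6) (0,4) | N/Out/Lo: (6,6) (2,7) | W/In/Mid: (5,8) (2,4) | W/In/Lo: (5,8) (2,4) | W/Out/Mid: (5,8) (0,4) | W/Out/Lo: (5,8) (2,7)

                 M        C
 N/In/Mid    (6,6)    (2,4)
  N/In/Lo    (6,6)    (2,4)
N/Out/Mid    (6,6)    (0,4)
 N/Out/Lo    (6,6)    (2,7)
 W/In/Mid    (5,8)    (2,4)
  W/In/Lo    (5,8)    (2,4)
W/Out/Mid    (5,8)    (0,4)
 W/Out/Lo    (5,8)    (2,7)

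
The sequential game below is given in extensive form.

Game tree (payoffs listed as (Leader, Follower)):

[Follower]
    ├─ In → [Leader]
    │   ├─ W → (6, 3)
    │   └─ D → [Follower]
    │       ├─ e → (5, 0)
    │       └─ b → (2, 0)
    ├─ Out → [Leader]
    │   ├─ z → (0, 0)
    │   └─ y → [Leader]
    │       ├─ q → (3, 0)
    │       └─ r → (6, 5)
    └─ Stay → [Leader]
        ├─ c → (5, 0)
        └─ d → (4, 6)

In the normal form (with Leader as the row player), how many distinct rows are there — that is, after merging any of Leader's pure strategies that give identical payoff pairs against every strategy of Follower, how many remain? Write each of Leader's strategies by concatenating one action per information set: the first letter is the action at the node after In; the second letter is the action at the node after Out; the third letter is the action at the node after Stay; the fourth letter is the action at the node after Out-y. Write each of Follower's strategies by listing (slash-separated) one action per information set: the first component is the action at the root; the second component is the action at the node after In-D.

12

Leader has 16 pure strategies: Wzcq, Wzcr, Wzdq, Wzdr, Wycq, Wycr, Wydq, Wydr, Dzcq, Dzcr, Dzdq, Dzdr, Dycq, Dycr, Dydq, Dydr. Columns: In/e, In/b, Out/e, Out/b, Stay/e, Stay/b.
{Wzcq, Wzcr} → row (6,3) (6,3) (0,0) (0,0) (5,0) (5,0)
{Wzdq, Wzdr} → row (6,3) (6,3) (0,0) (0,0) (4,6) (4,6)
{Wycq} → row (6,3) (6,3) (3,0) (3,0) (5,0) (5,0)
{Wycr} → row (6,3) (6,3) (6,5) (6,5) (5,0) (5,0)
{Wydq} → row (6,3) (6,3) (3,0) (3,0) (4,6) (4,6)
{Wydr} → row (6,3) (6,3) (6,5) (6,5) (4,6) (4,6)
{Dzcq, Dzcr} → row (5,0) (2,0) (0,0) (0,0) (5,0) (5,0)
{Dzdq, Dzdr} → row (5,0) (2,0) (0,0) (0,0) (4,6) (4,6)
{Dycq} → row (5,0) (2,0) (3,0) (3,0) (5,0) (5,0)
{Dycr} → row (5,0) (2,0) (6,5) (6,5) (5,0) (5,0)
{Dydq} → row (5,0) (2,0) (3,0) (3,0) (4,6) (4,6)
{Dydr} → row (5,0) (2,0) (6,5) (6,5) (4,6) (4,6)
That's 12 distinct rows out of 16 strategies.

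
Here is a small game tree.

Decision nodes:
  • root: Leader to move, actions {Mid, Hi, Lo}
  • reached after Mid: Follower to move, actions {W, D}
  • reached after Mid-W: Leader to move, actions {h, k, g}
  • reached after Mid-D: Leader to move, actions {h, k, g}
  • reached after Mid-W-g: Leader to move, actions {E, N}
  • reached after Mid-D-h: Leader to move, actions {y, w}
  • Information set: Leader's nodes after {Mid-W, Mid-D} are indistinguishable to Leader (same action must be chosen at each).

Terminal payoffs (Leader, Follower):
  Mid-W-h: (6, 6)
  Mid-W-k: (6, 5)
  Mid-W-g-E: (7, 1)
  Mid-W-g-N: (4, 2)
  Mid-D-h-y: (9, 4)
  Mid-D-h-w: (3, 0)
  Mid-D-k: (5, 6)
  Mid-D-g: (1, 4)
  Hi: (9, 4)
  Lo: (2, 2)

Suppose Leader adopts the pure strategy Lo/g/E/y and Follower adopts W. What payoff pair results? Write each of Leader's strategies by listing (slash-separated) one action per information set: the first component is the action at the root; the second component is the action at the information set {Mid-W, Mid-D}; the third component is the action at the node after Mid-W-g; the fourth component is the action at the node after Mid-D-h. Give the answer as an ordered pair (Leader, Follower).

Trace the play path from the root:
  Leader plays Lo
→ terminal payoff (2, 2).
(Leader's choice at the information set {Mid-W, Mid-D} is never reached on this path, so it doesn't affect the outcome.)

(2, 2)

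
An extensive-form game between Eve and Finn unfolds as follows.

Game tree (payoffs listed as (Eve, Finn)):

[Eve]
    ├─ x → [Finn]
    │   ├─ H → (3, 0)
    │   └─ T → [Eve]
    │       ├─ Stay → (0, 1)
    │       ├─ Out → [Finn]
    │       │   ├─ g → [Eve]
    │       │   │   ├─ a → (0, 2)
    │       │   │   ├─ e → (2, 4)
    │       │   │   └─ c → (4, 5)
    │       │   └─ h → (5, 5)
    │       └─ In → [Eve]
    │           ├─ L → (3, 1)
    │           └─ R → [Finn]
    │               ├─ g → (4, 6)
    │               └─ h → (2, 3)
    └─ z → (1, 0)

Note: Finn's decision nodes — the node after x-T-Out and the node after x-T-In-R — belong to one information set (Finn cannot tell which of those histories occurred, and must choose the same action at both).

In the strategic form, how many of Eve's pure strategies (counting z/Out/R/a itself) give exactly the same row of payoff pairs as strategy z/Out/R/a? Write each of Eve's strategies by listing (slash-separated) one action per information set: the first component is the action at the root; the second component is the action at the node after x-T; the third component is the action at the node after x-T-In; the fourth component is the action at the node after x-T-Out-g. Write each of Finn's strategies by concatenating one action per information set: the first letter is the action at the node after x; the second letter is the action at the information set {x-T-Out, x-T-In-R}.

18

Row for z/Out/R/a (columns Hg, Hh, Tg, Th): (1,0) (1,0) (1,0) (1,0).
Under z/Out/R/a, Eve's choice at the node after x-T and at the node after x-T-In and at the node after x-T-Out-g can never be reached regardless of what Finn does, so varying those choices leaves every outcome unchanged.
Holding the reachable choices fixed and varying the unreachable ones freely already gives 3 × 2 × 3 = 18 equivalent strategies.
No other strategy reproduces this row, so those 18 are the full class: z/Stay/L/a, z/Stay/L/e, z/Stay/L/c, z/Stay/R/a, z/Stay/R/e, z/Stay/R/c, z/Out/L/a, z/Out/L/e, z/Out/L/c, z/Out/R/a, z/Out/R/e, z/Out/R/c, z/In/L/a, z/In/L/e, z/In/L/c, z/In/R/a, z/In/R/e, z/In/R/c.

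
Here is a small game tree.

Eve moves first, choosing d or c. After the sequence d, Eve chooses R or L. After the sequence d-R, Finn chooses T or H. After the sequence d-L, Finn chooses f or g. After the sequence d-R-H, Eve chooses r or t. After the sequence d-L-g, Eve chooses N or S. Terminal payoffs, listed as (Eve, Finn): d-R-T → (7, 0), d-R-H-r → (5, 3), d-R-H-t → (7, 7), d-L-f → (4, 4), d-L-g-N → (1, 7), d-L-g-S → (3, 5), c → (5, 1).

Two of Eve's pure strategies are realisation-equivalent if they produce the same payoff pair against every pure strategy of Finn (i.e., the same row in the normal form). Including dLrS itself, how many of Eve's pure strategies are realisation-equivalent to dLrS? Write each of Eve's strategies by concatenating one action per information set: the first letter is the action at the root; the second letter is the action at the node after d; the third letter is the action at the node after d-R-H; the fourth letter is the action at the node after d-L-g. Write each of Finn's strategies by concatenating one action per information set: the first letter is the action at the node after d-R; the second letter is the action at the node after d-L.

Row for dLrS (columns Tf, Tg, Hf, Hg): (4,4) (3,5) (4,4) (3,5).
Under dLrS, Eve's choice at the node after d-R-H can never be reached regardless of what Finn does, so varying those choices leaves every outcome unchanged.
Holding the reachable choices fixed and varying the unreachable one freely already gives 2 equivalent strategies.
No other strategy reproduces this row, so those 2 are the full class: dLrS, dLtS.

2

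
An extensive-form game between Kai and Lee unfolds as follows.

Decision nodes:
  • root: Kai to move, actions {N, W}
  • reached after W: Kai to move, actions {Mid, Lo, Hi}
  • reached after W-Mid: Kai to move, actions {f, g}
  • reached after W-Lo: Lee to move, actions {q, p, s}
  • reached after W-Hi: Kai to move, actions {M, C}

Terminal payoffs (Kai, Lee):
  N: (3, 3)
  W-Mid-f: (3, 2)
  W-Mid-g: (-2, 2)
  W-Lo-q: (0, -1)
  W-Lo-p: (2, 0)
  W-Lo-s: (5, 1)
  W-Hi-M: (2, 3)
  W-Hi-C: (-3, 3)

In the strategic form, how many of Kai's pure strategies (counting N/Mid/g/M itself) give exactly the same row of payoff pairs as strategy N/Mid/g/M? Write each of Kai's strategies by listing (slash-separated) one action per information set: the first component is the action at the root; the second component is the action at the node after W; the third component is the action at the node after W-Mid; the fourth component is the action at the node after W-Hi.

Row for N/Mid/g/M (columns q, p, s): (3,3) (3,3) (3,3).
Under N/Mid/g/M, Kai's choice at the node after W and at the node after W-Mid and at the node after W-Hi can never be reached regardless of what Lee does, so varying those choices leaves every outcome unchanged.
Holding the reachable choices fixed and varying the unreachable ones freely already gives 3 × 2 × 2 = 12 equivalent strategies.
No other strategy reproduces this row, so those 12 are the full class: N/Mid/f/M, N/Mid/f/C, N/Mid/g/M, N/Mid/g/C, N/Lo/f/M, N/Lo/f/C, N/Lo/g/M, N/Lo/g/C, N/Hi/f/M, N/Hi/f/C, N/Hi/g/M, N/Hi/g/C.

12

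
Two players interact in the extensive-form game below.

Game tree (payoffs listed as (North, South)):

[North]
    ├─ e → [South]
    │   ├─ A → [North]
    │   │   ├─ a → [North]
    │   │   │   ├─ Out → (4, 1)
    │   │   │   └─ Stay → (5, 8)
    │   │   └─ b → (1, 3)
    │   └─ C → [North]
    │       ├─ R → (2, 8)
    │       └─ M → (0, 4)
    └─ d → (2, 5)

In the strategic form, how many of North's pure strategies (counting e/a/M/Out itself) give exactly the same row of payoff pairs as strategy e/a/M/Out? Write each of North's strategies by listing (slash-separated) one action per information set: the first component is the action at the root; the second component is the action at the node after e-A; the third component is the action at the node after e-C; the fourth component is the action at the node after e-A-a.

Row for e/a/M/Out (columns A, C): (4,1) (0,4).
Every one of North's information sets is on the play path for some reply by South when North follows e/a/M/Out.
Changing the action at any of them therefore changes at least one column, so only e/a/M/Out itself gives this row.

1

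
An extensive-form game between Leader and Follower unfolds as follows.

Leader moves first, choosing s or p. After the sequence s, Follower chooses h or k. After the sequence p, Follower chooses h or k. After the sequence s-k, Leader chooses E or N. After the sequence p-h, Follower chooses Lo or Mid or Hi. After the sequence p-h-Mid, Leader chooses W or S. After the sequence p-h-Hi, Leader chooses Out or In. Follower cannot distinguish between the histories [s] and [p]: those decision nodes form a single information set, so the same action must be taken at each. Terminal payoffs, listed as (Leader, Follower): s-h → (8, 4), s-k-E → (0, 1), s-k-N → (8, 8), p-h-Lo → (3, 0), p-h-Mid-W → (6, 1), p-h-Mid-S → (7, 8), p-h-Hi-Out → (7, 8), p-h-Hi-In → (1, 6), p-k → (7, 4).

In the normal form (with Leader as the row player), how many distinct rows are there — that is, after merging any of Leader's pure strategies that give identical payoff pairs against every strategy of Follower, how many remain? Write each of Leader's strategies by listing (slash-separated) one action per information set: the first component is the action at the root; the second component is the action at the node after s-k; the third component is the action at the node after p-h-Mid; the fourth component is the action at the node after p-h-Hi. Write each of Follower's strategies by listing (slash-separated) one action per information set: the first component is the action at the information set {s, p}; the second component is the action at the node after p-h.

Leader has 16 pure strategies: s/E/W/Out, s/E/W/In, s/E/S/Out, s/E/S/In, s/N/W/Out, s/N/W/In, s/N/S/Out, s/N/S/In, p/E/W/Out, p/E/W/In, p/E/S/Out, p/E/S/In, p/N/W/Out, p/N/W/In, p/N/S/Out, p/N/S/In. Columns: h/Lo, h/Mid, h/Hi, k/Lo, k/Mid, k/Hi.
{s/E/W/Out, s/E/W/In, s/E/S/Out, s/E/S/In} → row (8,4) (8,4) (8,4) (0,1) (0,1) (0,1)
{s/N/W/Out, s/N/W/In, s/N/S/Out, s/N/S/In} → row (8,4) (8,4) (8,4) (8,8) (8,8) (8,8)
{p/E/W/Out, p/N/W/Out} → row (3,0) (6,1) (7,8) (7,4) (7,4) (7,4)
{p/E/W/In, p/N/W/In} → row (3,0) (6,1) (1,6) (7,4) (7,4) (7,4)
{p/E/S/Out, p/N/S/Out} → row (3,0) (7,8) (7,8) (7,4) (7,4) (7,4)
{p/E/S/In, p/N/S/In} → row (3,0) (7,8) (1,6) (7,4) (7,4) (7,4)
That's 6 distinct rows out of 16 strategies.

6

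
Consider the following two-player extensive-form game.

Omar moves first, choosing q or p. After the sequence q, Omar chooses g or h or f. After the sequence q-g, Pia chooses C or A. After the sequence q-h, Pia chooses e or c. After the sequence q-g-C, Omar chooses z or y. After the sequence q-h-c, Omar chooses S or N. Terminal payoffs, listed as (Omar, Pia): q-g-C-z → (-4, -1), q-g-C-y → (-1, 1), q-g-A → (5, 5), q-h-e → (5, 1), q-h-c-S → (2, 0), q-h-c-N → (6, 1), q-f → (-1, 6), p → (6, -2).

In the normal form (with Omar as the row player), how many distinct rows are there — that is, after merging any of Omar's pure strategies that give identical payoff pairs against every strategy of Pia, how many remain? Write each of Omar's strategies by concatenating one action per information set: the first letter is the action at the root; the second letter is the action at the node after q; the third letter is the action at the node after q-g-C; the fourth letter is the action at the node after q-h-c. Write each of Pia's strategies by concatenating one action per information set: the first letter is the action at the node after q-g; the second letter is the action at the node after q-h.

6

Omar has 24 pure strategies: qgzS, qgzN, qgyS, qgyN, qhzS, qhzN, qhyS, qhyN, qfzS, qfzN, qfyS, qfyN, pgzS, pgzN, pgyS, pgyN, phzS, phzN, phyS, phyN, pfzS, pfzN, pfyS, pfyN. Columns: Ce, Cc, Ae, Ac.
{qgzS, qgzN} → row (-4,-1) (-4,-1) (5,5) (5,5)
{qgyS, qgyN} → row (-1,1) (-1,1) (5,5) (5,5)
{qhzS, qhyS} → row (5,1) (2,0) (5,1) (2,0)
{qhzN, qhyN} → row (5,1) (6,1) (5,1) (6,1)
{qfzS, qfzN, qfyS, qfyN} → row (-1,6) (-1,6) (-1,6) (-1,6)
{pgzS, pgzN, pgyS, pgyN, phzS, phzN, phyS, phyN, pfzS, pfzN, pfyS, pfyN} → row (6,-2) (6,-2) (6,-2) (6,-2)
That's 6 distinct rows out of 24 strategies.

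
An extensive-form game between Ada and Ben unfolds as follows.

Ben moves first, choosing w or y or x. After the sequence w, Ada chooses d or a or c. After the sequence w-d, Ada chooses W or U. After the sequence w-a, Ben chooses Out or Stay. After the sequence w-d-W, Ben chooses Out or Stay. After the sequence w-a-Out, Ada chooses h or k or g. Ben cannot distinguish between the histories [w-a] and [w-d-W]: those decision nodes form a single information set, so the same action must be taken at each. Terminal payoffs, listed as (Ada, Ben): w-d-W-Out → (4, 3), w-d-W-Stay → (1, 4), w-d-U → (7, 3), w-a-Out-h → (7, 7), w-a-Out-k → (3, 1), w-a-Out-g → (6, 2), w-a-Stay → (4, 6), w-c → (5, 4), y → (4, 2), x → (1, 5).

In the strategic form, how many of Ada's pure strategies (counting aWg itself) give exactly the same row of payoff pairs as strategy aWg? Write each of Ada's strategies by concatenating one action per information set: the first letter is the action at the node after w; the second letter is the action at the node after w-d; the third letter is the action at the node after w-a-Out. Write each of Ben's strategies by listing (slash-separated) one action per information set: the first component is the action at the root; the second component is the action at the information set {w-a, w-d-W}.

Row for aWg (columns w/Out, w/Stay, y/Out, y/Stay, x/Out, x/Stay): (6,2) (4,6) (4,2) (4,2) (1,5) (1,5).
Under aWg, Ada's choice at the node after w-d can never be reached regardless of what Ben does, so varying those choices leaves every outcome unchanged.
Holding the reachable choices fixed and varying the unreachable one freely already gives 2 equivalent strategies.
No other strategy reproduces this row, so those 2 are the full class: aWg, aUg.

2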